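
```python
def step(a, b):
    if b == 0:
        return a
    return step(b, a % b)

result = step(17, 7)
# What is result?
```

step(17, 7) -> step(7, 3) -> step(3, 1) -> step(1, 0) -> 1

Answer: 1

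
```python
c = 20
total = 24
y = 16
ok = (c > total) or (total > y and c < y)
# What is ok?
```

Trace:
`c = 20` → c = 20
`total = 24` → total = 24
`y = 16` → y = 16
`ok = (c > total) or (total > y and c < y)` → ok = False
So ok = False

Answer: False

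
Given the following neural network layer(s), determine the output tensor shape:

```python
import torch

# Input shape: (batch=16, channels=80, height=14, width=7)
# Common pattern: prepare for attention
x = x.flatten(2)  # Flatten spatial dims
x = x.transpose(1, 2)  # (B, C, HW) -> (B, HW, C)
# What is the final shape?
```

Input: (16, 80, 14, 7) -> after flatten(2): (16, 80, 98) -> Output: (16, 98, 80)

Answer: (16, 98, 80)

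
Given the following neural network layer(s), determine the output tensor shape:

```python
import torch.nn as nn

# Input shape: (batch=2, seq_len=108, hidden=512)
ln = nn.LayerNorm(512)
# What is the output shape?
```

Input: (2, 108, 512) -> Output: (2, 108, 512)

Answer: (2, 108, 512)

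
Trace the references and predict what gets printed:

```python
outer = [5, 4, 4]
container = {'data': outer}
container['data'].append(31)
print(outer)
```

Key concept: dict holds reference to list.
Step by step:
`outer = [5, 4, 4]` → outer = [5, 4, 4]
`container = {'data': outer}` → container = {'data': [5, 4, 4]}
`container['data'].append(31)` → outer = [5, 4, 4, 31]; container = {'data': [5, 4, 4, 31]}
`print(outer)` → prints [5, 4, 4, 31]

Answer: [5, 4, 4, 31]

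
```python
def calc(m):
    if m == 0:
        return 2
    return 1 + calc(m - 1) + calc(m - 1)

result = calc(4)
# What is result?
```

calc(m) = 1 + 2·calc(m-1), calc(0)=2. Closed form: (2+1)·2^4 - 1 = 47.

Answer: 47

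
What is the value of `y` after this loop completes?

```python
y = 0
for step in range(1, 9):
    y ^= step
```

XOR of 1 to 8
`y` takes the values: 0 → 1 → 3 → 0 → 4 → 1 → 7 → 0 → 8

Answer: 8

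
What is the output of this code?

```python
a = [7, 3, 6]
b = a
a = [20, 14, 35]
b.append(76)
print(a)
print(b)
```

Key concept: rebinding vs mutation: a is rebound to a new list, b still points at the original.
Step by step:
`a = [7, 3, 6]` → a = [7, 3, 6]
`b = a` → b = [7, 3, 6] (same object as a)
`a = [20, 14, 35]` → a = [20, 14, 35]
`b.append(76)` → b = [7, 3, 6, 76]
`print(a)` → prints [20, 14, 35]
`print(b)` → prints [7, 3, 6, 76]

Answer:
[20, 14, 35]
[7, 3, 6, 76]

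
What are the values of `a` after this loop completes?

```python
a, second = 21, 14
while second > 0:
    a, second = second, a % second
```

GCD of 21 and 14
`a` takes the values: 21 → 14 → 7

Answer: 7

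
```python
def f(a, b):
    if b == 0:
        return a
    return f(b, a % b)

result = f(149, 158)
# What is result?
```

f(149, 158) -> f(158, 149) -> f(149, 9) -> f(9, 5) -> f(5, 4) -> f(4, 1) -> f(1, 0) -> 1

Answer: 1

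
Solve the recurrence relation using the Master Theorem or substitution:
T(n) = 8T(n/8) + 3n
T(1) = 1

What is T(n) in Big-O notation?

By Master Theorem: a=8, b=8, f(n)=3n. Since log_8(8) = 1 and f(n) = Θ(n^1), Case 2 applies. T(n) = O(n log n).

Answer: O(n log n)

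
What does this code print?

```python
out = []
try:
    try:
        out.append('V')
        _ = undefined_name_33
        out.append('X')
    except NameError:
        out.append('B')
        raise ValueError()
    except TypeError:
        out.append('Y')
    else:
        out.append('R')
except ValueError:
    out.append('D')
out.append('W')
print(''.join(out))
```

Execution trace: 'V' (inner try body) → 'B' (inner except NameError) → 'D' (outer except ValueError) → 'W' (after the try/except). Output: VBDW

Answer: VBDW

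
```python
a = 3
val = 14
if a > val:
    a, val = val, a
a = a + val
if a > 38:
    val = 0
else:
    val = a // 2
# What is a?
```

Trace:
`a = 3` → a = 3
`val = 14` → val = 14
`if a > val: ...` → a > val is False → no variable changes
`a = a + val` → a = 17
`if a > 38: ...` → a > 38 is False, take else branch → val = 8
So a = 17

Answer: 17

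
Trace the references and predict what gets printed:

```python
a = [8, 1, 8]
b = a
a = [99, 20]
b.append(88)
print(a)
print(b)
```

Key concept: rebinding vs mutation: a is rebound to a new list, b still points at the original.
Step by step:
`a = [8, 1, 8]` → a = [8, 1, 8]
`b = a` → b = [8, 1, 8] (same object as a)
`a = [99, 20]` → a = [99, 20]
`b.append(88)` → b = [8, 1, 8, 88]
`print(a)` → prints [99, 20]
`print(b)` → prints [8, 1, 8, 88]

Answer:
[99, 20]
[8, 1, 8, 88]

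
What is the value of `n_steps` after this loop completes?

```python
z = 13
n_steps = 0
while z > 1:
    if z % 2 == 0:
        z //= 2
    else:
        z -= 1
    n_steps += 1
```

Steps to reduce 13 to 1
`n_steps` takes the values: 0 → 1 → 2 → 3 → 4 → 5

Answer: 5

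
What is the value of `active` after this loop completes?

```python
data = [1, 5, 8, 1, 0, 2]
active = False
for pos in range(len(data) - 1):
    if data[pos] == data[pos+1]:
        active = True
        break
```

Check consecutive duplicates in [1, 5, 8, 1, 0, 2]
`active` takes the values: False

Answer: False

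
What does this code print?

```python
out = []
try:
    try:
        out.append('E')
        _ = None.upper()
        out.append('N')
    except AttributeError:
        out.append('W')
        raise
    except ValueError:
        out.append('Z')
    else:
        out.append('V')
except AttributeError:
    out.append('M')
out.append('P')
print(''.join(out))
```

Execution trace: 'E' (try body) → 'W' (except AttributeError) → 'M' (outer except AttributeError) → 'P' (after the try/except). Output: EWMP

Answer: EWMP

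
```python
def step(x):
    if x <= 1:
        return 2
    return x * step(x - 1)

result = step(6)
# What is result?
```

step(6) = 6 * 5 * 4 * 3 * 2 * 2 = 1440

Answer: 1440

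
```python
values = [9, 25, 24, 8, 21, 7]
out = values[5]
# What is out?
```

Trace:
`values = [9, 25, 24, 8, 21, 7]` → values = [9, 25, 24, 8, 21, 7]
`out = values[5]` → out = 7
So out = 7

Answer: 7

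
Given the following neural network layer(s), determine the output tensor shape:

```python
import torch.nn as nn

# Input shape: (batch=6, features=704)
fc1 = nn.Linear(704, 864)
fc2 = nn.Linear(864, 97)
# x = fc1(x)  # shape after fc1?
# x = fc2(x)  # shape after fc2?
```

Input: (6, 704) -> after fc1: (6, 864) -> Output: (6, 97)

Answer: (6, 97)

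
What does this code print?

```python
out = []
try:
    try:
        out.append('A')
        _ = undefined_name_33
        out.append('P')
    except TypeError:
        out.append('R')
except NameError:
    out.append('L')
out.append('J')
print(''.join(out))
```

Execution trace: 'A' (try body) → 'L' (outer except NameError) → 'J' (after the try/except). Output: ALJ

Answer: ALJ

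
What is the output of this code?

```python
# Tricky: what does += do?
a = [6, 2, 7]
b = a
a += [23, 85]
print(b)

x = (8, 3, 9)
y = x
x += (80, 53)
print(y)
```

Key concept: += behavior differs for mutable vs immutable.
Step by step:
`a = [6, 2, 7]` → a = [6, 2, 7]
`b = a` → b = [6, 2, 7] (same object as a)
`a += [23, 85]` → a = [6, 2, 7, 23, 85] (same object as b); b = [6, 2, 7, 23, 85] (same object as a)
`print(b)` → prints [6, 2, 7, 23, 85]
`x = (8, 3, 9)` → x = (8, 3, 9)
`y = x` → y = (8, 3, 9)
`x += (80, 53)` → x = (8, 3, 9, 80, 53)
`print(y)` → prints (8, 3, 9)

Answer:
[6, 2, 7, 23, 85]
(8, 3, 9)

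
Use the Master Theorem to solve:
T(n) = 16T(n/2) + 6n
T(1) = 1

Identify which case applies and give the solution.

a=16, b=2, f(n)=6n. log_2(16) = 4. Since c=1 < 4, Case 1 applies: T(n) = Θ(n^log_b(a)) = O(n^4).

Answer: O(n^4) - Case 1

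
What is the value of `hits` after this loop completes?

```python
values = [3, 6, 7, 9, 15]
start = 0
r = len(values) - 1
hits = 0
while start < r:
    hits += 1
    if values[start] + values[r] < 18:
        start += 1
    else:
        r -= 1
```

Steps to find pair summing to 18
`hits` takes the values: 0 → 1 → 2 → 3 → 4

Answer: 4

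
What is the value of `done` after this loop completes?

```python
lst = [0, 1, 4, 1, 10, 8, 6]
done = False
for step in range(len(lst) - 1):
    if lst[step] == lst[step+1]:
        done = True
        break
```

Check consecutive duplicates in [0, 1, 4, 1, 10, 8, 6]
`done` takes the values: False

Answer: False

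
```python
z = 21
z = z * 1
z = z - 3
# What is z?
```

Trace:
`z = 21` → z = 21
`z = z * 1` → z = 21
`z = z - 3` → z = 18
So z = 18

Answer: 18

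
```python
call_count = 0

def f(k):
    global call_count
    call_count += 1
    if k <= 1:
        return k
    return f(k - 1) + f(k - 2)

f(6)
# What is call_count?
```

Calls(k) = 1 + Calls(k-1) + Calls(k-2); Calls(0)=Calls(1)=1. For k=6 this gives 25.

Answer: 25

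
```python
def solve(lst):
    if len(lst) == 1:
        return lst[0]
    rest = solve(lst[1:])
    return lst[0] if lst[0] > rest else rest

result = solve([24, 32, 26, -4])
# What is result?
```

Recursive max over [24, 32, 26, -4] = 32

Answer: 32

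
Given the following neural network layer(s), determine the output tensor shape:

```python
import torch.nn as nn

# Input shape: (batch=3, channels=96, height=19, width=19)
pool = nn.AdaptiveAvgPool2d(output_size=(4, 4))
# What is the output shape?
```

Input: (3, 96, 19, 19) -> Output: (3, 96, 4, 4)

Answer: (3, 96, 4, 4)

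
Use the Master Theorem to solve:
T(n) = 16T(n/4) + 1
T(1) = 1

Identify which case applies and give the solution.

a=16, b=4, f(n)=1. log_4(16) = 2. Since c=0 < 2, Case 1 applies: T(n) = Θ(n^log_b(a)) = O(n^2).

Answer: O(n^2) - Case 1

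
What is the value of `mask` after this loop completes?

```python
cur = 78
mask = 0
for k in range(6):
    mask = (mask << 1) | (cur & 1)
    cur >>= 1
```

Reverse lowest 6 bits of 78
`mask` takes the values: 0 → 1 → 3 → 7 → 14 → 28

Answer: 28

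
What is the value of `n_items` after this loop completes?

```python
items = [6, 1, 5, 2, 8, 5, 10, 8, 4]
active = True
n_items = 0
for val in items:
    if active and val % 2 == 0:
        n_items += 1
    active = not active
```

Count even values at even positions
`n_items` takes the values: 0 → 1 → 2 → 3 → 4

Answer: 4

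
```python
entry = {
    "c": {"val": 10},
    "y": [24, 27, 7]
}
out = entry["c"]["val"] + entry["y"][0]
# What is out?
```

Trace:
`entry = { ...` → entry = {'c': {'val': 10}, 'y': [24, 27, 7]}
`out = entry["c"]["val"] + entry["y"][0]` → out = 34
So out = 34

Answer: 34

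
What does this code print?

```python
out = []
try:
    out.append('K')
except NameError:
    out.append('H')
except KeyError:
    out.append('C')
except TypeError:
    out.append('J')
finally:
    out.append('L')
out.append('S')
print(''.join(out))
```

Execution trace: 'K' (try body, no exception) → 'L' (finally) → 'S' (after the try/except). Output: KLS

Answer: KLS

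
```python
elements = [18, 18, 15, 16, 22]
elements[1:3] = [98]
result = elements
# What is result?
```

Trace:
`elements = [18, 18, 15, 16, 22]` → elements = [18, 18, 15, 16, 22]
`elements[1:3] = [98]` → elements = [18, 98, 16, 22]
`result = elements` → result = [18, 98, 16, 22]
So result = [18, 98, 16, 22]

Answer: [18, 98, 16, 22]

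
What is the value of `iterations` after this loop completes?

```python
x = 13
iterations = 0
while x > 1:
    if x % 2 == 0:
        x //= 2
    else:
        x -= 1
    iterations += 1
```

Steps to reduce 13 to 1
`iterations` takes the values: 0 → 1 → 2 → 3 → 4 → 5

Answer: 5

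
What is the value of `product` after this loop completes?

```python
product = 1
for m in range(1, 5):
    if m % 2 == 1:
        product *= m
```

Product of odd numbers 1 to 4
`product` takes the values: 1 → 3

Answer: 3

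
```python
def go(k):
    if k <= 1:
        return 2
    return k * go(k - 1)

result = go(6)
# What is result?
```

go(6) = 6 * 5 * 4 * 3 * 2 * 2 = 1440

Answer: 1440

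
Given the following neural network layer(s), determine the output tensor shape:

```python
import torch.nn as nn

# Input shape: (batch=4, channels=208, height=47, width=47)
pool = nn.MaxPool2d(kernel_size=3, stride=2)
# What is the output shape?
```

Input: (4, 208, 47, 47) -> Output: (4, 208, 23, 23)

Answer: (4, 208, 23, 23)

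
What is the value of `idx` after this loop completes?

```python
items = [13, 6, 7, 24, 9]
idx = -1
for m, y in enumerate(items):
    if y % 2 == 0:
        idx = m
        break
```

First even number index in [13, 6, 7, 24, 9]
`idx` takes the values: -1 → 1

Answer: 1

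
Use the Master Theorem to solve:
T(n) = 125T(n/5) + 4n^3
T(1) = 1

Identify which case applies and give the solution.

a=125, b=5, f(n)=4n^3. log_5(125) = 3. Since c=3 = 3, Case 2 applies: T(n) = Θ(n^log_b(a) · log n) = O(n^3 log n).

Answer: O(n^3 log n) - Case 2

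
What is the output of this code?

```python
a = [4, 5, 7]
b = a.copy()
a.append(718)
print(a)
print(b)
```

Key concept: list.copy() creates independent copy.
Step by step:
`a = [4, 5, 7]` → a = [4, 5, 7]
`b = a.copy()` → b = [4, 5, 7]
`a.append(718)` → a = [4, 5, 7, 718]
`print(a)` → prints [4, 5, 7, 718]
`print(b)` → prints [4, 5, 7]

Answer:
[4, 5, 7, 718]
[4, 5, 7]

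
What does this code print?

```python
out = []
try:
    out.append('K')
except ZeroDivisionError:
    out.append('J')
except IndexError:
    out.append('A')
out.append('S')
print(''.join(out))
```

Execution trace: 'K' (try body, no exception) → 'S' (after the try/except). Output: KS

Answer: KS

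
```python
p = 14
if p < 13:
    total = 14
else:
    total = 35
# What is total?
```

Trace:
`p = 14` → p = 14
`if p < 13: ...` → p < 13 is False, take else branch → total = 35
So total = 35

Answer: 35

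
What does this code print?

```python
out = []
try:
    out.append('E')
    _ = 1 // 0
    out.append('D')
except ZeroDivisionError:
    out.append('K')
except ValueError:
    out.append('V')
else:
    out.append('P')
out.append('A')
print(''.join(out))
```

Execution trace: 'E' (try body) → 'K' (except ZeroDivisionError) → 'A' (after the try/except). Output: EKA

Answer: EKA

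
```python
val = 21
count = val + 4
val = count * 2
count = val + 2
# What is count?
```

Trace:
`val = 21` → val = 21
`count = val + 4` → count = 25
`val = count * 2` → val = 50
`count = val + 2` → count = 52
So count = 52

Answer: 52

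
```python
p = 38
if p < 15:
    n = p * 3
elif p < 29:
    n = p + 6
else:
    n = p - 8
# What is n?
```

Trace:
`p = 38` → p = 38
`if p < 15: ...` → p < 15 is False, p < 29 is False, take else branch → n = 30
So n = 30

Answer: 30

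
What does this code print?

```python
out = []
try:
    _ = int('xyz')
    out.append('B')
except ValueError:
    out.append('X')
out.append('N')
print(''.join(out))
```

Execution trace: 'X' (except ValueError) → 'N' (after the try/except). Output: XN

Answer: XN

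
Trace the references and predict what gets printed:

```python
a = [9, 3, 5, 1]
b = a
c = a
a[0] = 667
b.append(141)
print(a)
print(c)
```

Key concept: multiple aliases.
Step by step:
`a = [9, 3, 5, 1]` → a = [9, 3, 5, 1]
`b = a` → b = [9, 3, 5, 1] (same object as a)
`c = a` → c = [9, 3, 5, 1] (same object as a, b)
`a[0] = 667` → a = [667, 3, 5, 1] (same object as b, c); b = [667, 3, 5, 1] (same object as a, c); c = [667, 3, 5, 1] (same object as a, b)
`b.append(141)` → a = [667, 3, 5, 1, 141] (same object as b, c); b = [667, 3, 5, 1, 141] (same object as a, c); c = [667, 3, 5, 1, 141] (same object as a, b)
`print(a)` → prints [667, 3, 5, 1, 141]
`print(c)` → prints [667, 3, 5, 1, 141]

Answer:
[667, 3, 5, 1, 141]
[667, 3, 5, 1, 141]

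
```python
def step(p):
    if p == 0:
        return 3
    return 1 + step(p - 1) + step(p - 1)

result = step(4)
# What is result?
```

step(p) = 1 + 2·step(p-1), step(0)=3. Closed form: (3+1)·2^4 - 1 = 63.

Answer: 63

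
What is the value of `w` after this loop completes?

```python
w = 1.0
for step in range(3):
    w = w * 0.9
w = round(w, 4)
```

Exponential decay: 1.0 * 0.9^3
`w` takes the values: 1.0 → 0.9 → 0.81 → 0.729

Answer: 0.729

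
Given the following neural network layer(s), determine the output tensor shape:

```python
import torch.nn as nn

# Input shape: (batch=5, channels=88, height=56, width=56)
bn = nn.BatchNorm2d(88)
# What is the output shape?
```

Input: (5, 88, 56, 56) -> Output: (5, 88, 56, 56)

Answer: (5, 88, 56, 56)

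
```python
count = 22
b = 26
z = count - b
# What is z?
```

Trace:
`count = 22` → count = 22
`b = 26` → b = 26
`z = count - b` → z = -4
So z = -4

Answer: -4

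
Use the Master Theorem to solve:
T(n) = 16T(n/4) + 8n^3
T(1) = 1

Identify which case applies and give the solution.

a=16, b=4, f(n)=8n^3. log_4(16) = 2. Since c=3 > 2 and the regularity condition holds (16(n/4)^3 = (16/4^3)n^3 with 16/4^3 < 1), Case 3 applies: T(n) = Θ(f(n)) = O(n^3).

Answer: O(n^3) - Case 3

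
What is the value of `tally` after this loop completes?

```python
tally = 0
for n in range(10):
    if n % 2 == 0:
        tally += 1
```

Count numbers divisible by 2 in range(10)
`tally` takes the values: 0 → 1 → 2 → 3 → 4 → 5

Answer: 5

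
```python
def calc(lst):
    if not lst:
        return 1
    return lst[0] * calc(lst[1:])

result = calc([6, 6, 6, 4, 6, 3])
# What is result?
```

Product over [6, 6, 6, 4, 6, 3] = 6 * 6 * 6 * 4 * 6 * 3 = 15552

Answer: 15552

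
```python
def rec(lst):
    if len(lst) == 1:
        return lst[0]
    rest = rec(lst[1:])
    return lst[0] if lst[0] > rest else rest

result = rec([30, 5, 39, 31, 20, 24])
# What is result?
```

Recursive max over [30, 5, 39, 31, 20, 24] = 39

Answer: 39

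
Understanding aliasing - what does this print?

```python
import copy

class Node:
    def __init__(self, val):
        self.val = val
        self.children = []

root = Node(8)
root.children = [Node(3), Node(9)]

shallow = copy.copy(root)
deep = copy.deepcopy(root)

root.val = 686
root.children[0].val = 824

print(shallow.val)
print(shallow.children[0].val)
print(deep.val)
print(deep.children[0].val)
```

Key concept: deep copy with custom objects.
Step by step:
`root = Node(8)` → root = Node(val=8, children=[])
`root.children = [Node(3), Node(9)]` → root = Node(val=8, children=[Node(val=3, children=[]), Node(val=9, children=[])])
`shallow = copy.copy(root)` → shallow = Node(val=8, children=[Node(val=3, children=[]), Node(val=9, children=[])])
`deep = copy.deepcopy(root)` → deep = Node(val=8, children=[Node(val=3, children=[]), Node(val=9, children=[])])
`root.val = 686` → root = Node(val=686, children=[Node(val=3, children=[]), Node(val=9, children=[])])
`root.children[0].val = 824` → root = Node(val=686, children=[Node(val=824, children=[]), Node(val=9, children=[])]); shallow = Node(val=8, children=[Node(val=824, children=[]), Node(val=9, children=[])])
`print(shallow.val)` → prints 8
`print(shallow.children[0].val)` → prints 824
`print(deep.val)` → prints 8
`print(deep.children[0].val)` → prints 3

Answer:
8
824
8
3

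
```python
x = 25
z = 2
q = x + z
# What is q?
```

Trace:
`x = 25` → x = 25
`z = 2` → z = 2
`q = x + z` → q = 27
So q = 27

Answer: 27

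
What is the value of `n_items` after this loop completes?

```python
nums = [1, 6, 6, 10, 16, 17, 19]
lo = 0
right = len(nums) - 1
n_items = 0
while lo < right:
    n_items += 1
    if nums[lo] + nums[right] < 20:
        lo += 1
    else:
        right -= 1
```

Steps to find pair summing to 20
`n_items` takes the values: 0 → 1 → 2 → 3 → 4 → 5 → 6

Answer: 6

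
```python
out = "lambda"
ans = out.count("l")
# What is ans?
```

Trace:
`out = "lambda"` → out = 'lambda'
`ans = out.count("l")` → ans = 1
So ans = 1

Answer: 1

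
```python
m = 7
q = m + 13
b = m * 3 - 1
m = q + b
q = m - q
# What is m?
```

Trace:
`m = 7` → m = 7
`q = m + 13` → q = 20
`b = m * 3 - 1` → b = 20
`m = q + b` → m = 40
`q = m - q` → q = 20
So m = 40

Answer: 40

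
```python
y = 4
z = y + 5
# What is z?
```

Trace:
`y = 4` → y = 4
`z = y + 5` → z = 9
So z = 9

Answer: 9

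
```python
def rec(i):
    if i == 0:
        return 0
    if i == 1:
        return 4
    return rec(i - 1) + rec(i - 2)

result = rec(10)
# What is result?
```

Build up from base cases: rec(0)=0, rec(1)=4, rec(2)=4, rec(3)=8, rec(4)=12, rec(5)=20, rec(6)=32, ..., rec(10)=220

Answer: 220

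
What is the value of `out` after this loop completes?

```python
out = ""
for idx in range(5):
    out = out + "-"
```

Repeat '-' 5 times
`out` takes the values: "" → "-" → "--" → "---" → "----" → "-----"

Answer: "-----"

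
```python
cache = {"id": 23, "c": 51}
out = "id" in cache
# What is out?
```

Trace:
`cache = {"id": 23, "c": 51}` → cache = {'id': 23, 'c': 51}
`out = "id" in cache` → out = True
So out = True

Answer: True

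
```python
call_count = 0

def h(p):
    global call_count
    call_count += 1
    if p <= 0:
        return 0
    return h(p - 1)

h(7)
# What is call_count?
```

Linear recursion stepping by 1: 8 calls from p=7 down to ≤0.

Answer: 8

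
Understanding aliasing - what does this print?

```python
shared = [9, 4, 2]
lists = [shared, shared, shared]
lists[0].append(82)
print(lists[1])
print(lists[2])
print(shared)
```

Key concept: list of same reference.
Step by step:
`shared = [9, 4, 2]` → shared = [9, 4, 2]
`lists = [shared, shared, shared]` → lists = [[9, 4, 2], [9, 4, 2], [9, 4, 2]]
`lists[0].append(82)` → shared = [9, 4, 2, 82]; lists = [[9, 4, 2, 82], [9, 4, 2, 82], [9, 4, 2, 82]]
`print(lists[1])` → prints [9, 4, 2, 82]
`print(lists[2])` → prints [9, 4, 2, 82]
`print(shared)` → prints [9, 4, 2, 82]

Answer:
[9, 4, 2, 82]
[9, 4, 2, 82]
[9, 4, 2, 82]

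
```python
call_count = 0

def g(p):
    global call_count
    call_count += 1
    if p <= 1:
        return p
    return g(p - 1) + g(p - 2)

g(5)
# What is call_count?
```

Calls(p) = 1 + Calls(p-1) + Calls(p-2); Calls(0)=Calls(1)=1. For p=5 this gives 15.

Answer: 15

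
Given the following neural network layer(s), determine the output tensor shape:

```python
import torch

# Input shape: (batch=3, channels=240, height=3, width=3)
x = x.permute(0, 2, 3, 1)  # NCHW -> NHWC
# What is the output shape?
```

Input: (3, 240, 3, 3) -> Output: (3, 3, 3, 240)

Answer: (3, 3, 3, 240)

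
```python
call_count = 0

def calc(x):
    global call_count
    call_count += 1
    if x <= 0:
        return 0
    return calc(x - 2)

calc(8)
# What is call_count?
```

Linear recursion stepping by 2: 5 calls from x=8 down to ≤0.

Answer: 5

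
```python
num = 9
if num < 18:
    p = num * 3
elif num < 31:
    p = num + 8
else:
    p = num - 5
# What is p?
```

Trace:
`num = 9` → num = 9
`if num < 18: ...` → num < 18 is True → p = 27
So p = 27

Answer: 27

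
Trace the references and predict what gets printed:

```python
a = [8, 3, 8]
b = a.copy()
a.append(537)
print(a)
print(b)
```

Key concept: list.copy() creates independent copy.
Step by step:
`a = [8, 3, 8]` → a = [8, 3, 8]
`b = a.copy()` → b = [8, 3, 8]
`a.append(537)` → a = [8, 3, 8, 537]
`print(a)` → prints [8, 3, 8, 537]
`print(b)` → prints [8, 3, 8]

Answer:
[8, 3, 8, 537]
[8, 3, 8]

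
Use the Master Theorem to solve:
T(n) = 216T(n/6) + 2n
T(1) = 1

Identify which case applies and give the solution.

a=216, b=6, f(n)=2n. log_6(216) = 3. Since c=1 < 3, Case 1 applies: T(n) = Θ(n^log_b(a)) = O(n^3).

Answer: O(n^3) - Case 1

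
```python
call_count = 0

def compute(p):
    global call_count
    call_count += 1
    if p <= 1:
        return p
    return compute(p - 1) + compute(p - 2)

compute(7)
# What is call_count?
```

Calls(p) = 1 + Calls(p-1) + Calls(p-2); Calls(0)=Calls(1)=1. For p=7 this gives 41.

Answer: 41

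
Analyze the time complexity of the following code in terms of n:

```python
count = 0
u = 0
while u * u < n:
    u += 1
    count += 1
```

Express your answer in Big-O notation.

Each loop level contributes: √n. Multiplying the contributions gives O(√n).

Answer: O(√n)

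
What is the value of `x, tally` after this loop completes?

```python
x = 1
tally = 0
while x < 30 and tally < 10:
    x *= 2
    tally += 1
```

Double until >= 30 or 10 iterations
`x, tally` takes the values: (1, 0) → (2, 0) → (2, 1) → (4, 1) → (4, 2) → (8, 2) → (8, 3) → (16, 3) → (16, 4) → (32, 4) → (32, 5)

Answer: 32, 5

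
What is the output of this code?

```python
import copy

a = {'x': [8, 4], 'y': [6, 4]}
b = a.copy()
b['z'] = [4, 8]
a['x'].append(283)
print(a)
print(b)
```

Key concept: shallow copy of dict with mutable values.
Step by step:
`a = {'x': [8, 4], 'y': [6, 4]}` → a = {'x': [8, 4], 'y': [6, 4]}
`b = a.copy()` → b = {'x': [8, 4], 'y': [6, 4]}
`b['z'] = [4, 8]` → b = {'x': [8, 4], 'y': [6, 4], 'z': [4, 8]}
`a['x'].append(283)` → a = {'x': [8, 4, 283], 'y': [6, 4]}; b = {'x': [8, 4, 283], 'y': [6, 4], 'z': [4, 8]}
`print(a)` → prints {'x': [8, 4, 283], 'y': [6, 4]}
`print(b)` → prints {'x': [8, 4, 283], 'y': [6, 4], 'z': [4, 8]}

Answer:
{'x': [8, 4, 283], 'y': [6, 4]}
{'x': [8, 4, 283], 'y': [6, 4], 'z': [4, 8]}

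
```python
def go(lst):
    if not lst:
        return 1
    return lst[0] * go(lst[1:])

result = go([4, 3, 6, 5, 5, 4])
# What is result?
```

Product over [4, 3, 6, 5, 5, 4] = 4 * 3 * 6 * 5 * 5 * 4 = 7200

Answer: 7200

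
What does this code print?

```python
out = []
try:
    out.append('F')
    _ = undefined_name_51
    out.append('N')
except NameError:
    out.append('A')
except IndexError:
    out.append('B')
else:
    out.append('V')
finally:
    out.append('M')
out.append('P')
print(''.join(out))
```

Execution trace: 'F' (try body) → 'A' (except NameError) → 'M' (finally) → 'P' (after the try/except). Output: FAMP

Answer: FAMP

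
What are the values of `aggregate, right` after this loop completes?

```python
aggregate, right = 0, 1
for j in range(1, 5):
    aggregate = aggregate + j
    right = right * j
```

Sum and factorial of 1 to 4
`aggregate, right` takes the values: (0, 1) → (1, 1) → (3, 1) → (3, 2) → (6, 2) → (6, 6) → (10, 6) → (10, 24)

Answer: 10, 24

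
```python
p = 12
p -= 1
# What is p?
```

Trace:
`p = 12` → p = 12
`p -= 1` → p = 11
So p = 11

Answer: 11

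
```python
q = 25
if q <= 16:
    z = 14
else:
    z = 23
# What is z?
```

Trace:
`q = 25` → q = 25
`if q <= 16: ...` → q <= 16 is False, take else branch → z = 23
So z = 23

Answer: 23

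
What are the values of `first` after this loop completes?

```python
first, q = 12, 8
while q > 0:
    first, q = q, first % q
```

GCD of 12 and 8
`first` takes the values: 12 → 8 → 4

Answer: 4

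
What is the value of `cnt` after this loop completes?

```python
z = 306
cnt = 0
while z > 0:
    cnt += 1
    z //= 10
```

Count digits by repeated division by 10
`cnt` takes the values: 0 → 1 → 2 → 3

Answer: 3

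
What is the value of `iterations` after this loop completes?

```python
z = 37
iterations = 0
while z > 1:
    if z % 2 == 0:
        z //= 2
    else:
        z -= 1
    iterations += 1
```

Steps to reduce 37 to 1
`iterations` takes the values: 0 → 1 → 2 → 3 → 4 → 5 → 6 → 7

Answer: 7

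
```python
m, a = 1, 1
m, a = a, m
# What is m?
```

Trace:
`m, a = 1, 1` → m = 1; a = 1
`m, a = a, m` → m = 1; a = 1
So m = 1

Answer: 1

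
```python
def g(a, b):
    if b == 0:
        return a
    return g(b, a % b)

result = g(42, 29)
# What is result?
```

g(42, 29) -> g(29, 13) -> g(13, 3) -> g(3, 1) -> g(1, 0) -> 1

Answer: 1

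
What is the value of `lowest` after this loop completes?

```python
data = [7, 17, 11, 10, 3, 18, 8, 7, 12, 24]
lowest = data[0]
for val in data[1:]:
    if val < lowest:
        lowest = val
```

Minimum of [7, 17, 11, 10, 3, 18, 8, 7, 12, 24]
`lowest` takes the values: 7 → 3

Answer: 3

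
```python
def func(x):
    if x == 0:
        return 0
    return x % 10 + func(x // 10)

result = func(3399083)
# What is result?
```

Sum of digits of 3399083: 3 + 8 + 0 + 9 + 9 + 3 + 3 = 35

Answer: 35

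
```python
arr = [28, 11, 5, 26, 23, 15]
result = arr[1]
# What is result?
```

Trace:
`arr = [28, 11, 5, 26, 23, 15]` → arr = [28, 11, 5, 26, 23, 15]
`result = arr[1]` → result = 11
So result = 11

Answer: 11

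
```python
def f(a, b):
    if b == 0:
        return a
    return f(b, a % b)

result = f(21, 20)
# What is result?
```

f(21, 20) -> f(20, 1) -> f(1, 0) -> 1

Answer: 1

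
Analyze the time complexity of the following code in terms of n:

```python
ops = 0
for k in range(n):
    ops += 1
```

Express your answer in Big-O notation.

Each loop level contributes: n. Multiplying the contributions gives O(n).

Answer: O(n)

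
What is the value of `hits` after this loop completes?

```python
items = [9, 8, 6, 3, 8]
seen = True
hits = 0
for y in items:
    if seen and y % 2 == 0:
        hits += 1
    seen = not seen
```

Count even values at even positions
`hits` takes the values: 0 → 1 → 2

Answer: 2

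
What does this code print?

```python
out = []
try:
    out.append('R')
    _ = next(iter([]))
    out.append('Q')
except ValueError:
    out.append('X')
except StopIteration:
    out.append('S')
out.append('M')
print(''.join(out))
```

Execution trace: 'R' (try body) → 'S' (except StopIteration) → 'M' (after the try/except). Output: RSM

Answer: RSM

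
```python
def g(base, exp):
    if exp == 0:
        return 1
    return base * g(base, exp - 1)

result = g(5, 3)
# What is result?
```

g(5, 3) = 5 * 5 * 5 = 125

Answer: 125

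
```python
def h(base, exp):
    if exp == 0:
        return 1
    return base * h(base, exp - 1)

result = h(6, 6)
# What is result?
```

h(6, 6) = 6 * 6 * 6 * 6 * 6 * 6 = 46656

Answer: 46656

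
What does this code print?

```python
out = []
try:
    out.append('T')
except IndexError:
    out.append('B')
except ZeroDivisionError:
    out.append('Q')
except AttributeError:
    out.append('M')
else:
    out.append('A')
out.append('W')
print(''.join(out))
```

Execution trace: 'T' (try body, no exception) → 'A' (else) → 'W' (after the try/except). Output: TAW

Answer: TAW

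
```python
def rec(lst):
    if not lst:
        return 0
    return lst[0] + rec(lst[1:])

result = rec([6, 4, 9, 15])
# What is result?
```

6 + 4 + 9 + 15 + 0 = 34

Answer: 34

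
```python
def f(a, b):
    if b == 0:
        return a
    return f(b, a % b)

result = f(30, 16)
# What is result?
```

f(30, 16) -> f(16, 14) -> f(14, 2) -> f(2, 0) -> 2

Answer: 2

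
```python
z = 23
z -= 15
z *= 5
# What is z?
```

Trace:
`z = 23` → z = 23
`z -= 15` → z = 8
`z *= 5` → z = 40
So z = 40

Answer: 40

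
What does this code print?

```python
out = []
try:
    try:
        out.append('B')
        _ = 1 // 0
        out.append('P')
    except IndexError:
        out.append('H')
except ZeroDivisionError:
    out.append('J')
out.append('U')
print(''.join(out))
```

Execution trace: 'B' (try body) → 'J' (outer except ZeroDivisionError) → 'U' (after the try/except). Output: BJU

Answer: BJU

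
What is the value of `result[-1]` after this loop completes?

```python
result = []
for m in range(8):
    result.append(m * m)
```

Last element of squares 0 to 7
`result` takes the values: [] → [0] → [0, 1] → [0, 1, 4] → [0, 1, 4, 9] → [0, 1, 4, 9, 16] → [0, 1, 4, 9, 16, 25] → [0, 1, 4, 9, 16, 25, 36] → [0, 1, 4, 9, 16, 25, 36, 49]
So `result[-1]` = 49

Answer: 49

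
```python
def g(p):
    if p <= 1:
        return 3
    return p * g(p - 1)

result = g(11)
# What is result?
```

g(11) = 11 * 10 * 9 * 8 * 7 * 6 * 5 * 4 * 3 * 2 * 3 = 119750400

Answer: 119750400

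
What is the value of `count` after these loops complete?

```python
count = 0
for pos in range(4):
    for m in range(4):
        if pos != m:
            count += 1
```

4² - 4 (exclude diagonal)
`count` takes the values: 0 → 1 → 2 → 3 → 4 → 5 → 6 → 7 → 8 → 9 → 10 → 11 → 12

Answer: 12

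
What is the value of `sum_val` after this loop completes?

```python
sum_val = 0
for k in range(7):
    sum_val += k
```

Sum of 0 to 6 = 21
`sum_val` takes the values: 0 → 1 → 3 → 6 → 10 → 15 → 21

Answer: 21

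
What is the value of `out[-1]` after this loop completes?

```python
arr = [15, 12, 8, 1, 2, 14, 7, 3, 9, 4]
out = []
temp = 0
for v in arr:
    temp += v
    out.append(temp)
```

Cumulative sum ends at 75
`out` takes the values: [] → [15] → [15, 27] → [15, 27, 35] → [15, 27, 35, 36] → [15, 27, 35, 36, 38] → [15, 27, 35, 36, 38, 52] → [15, 27, 35, 36, 38, 52, 59] → [15, 27, 35, 36, 38, 52, 59, 62] → [15, 27, 35, 36, 38, 52, 59, 62, 71] → [15, 27, 35, 36, 38, 52, 59, 62, 71, 75]
So `out[-1]` = 75

Answer: 75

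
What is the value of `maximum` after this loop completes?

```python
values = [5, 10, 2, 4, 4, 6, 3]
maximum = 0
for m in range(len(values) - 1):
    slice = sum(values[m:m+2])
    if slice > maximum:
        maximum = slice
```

Max sum of 2-element window in [5, 10, 2, 4, 4, 6, 3]
`maximum` takes the values: 0 → 15

Answer: 15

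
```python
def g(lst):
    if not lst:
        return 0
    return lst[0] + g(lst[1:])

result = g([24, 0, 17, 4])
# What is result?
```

24 + 0 + 17 + 4 + 0 = 45

Answer: 45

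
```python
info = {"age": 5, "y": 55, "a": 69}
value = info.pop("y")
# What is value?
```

Trace:
`info = {"age": 5, "y": 55, "a": 69}` → info = {'age': 5, 'y': 55, 'a': 69}
`value = info.pop("y")` → info = {'age': 5, 'a': 69}; value = 55
So value = 55

Answer: 55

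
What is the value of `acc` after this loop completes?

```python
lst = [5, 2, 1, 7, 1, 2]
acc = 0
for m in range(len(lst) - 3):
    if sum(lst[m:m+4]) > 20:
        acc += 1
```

Count windows with sum > 20
`acc` takes the values: 0

Answer: 0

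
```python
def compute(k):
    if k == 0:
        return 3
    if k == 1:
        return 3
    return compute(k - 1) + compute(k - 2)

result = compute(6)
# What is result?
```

Build up from base cases: compute(0)=3, compute(1)=3, compute(2)=6, compute(3)=9, compute(4)=15, compute(5)=24, compute(6)=39

Answer: 39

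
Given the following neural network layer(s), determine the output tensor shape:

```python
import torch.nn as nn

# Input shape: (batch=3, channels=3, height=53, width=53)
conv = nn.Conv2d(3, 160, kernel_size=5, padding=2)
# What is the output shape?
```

Input: (3, 3, 53, 53) -> Output: (3, 160, 53, 53)

Answer: (3, 160, 53, 53)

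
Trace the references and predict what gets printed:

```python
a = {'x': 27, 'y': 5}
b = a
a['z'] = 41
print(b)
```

Key concept: dict aliasing.
Step by step:
`a = {'x': 27, 'y': 5}` → a = {'x': 27, 'y': 5}
`b = a` → b = {'x': 27, 'y': 5} (same object as a)
`a['z'] = 41` → a = {'x': 27, 'y': 5, 'z': 41} (same object as b); b = {'x': 27, 'y': 5, 'z': 41} (same object as a)
`print(b)` → prints {'x': 27, 'y': 5, 'z': 41}

Answer: {'x': 27, 'y': 5, 'z': 41}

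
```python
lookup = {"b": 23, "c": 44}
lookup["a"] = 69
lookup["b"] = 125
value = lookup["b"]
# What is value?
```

Trace:
`lookup = {"b": 23, "c": 44}` → lookup = {'b': 23, 'c': 44}
`lookup["a"] = 69` → lookup = {'b': 23, 'c': 44, 'a': 69}
`lookup["b"] = 125` → lookup = {'b': 125, 'c': 44, 'a': 69}
`value = lookup["b"]` → value = 125
So value = 125

Answer: 125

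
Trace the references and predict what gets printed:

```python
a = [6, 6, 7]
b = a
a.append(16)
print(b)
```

Key concept: basic list aliasing.
Step by step:
`a = [6, 6, 7]` → a = [6, 6, 7]
`b = a` → b = [6, 6, 7] (same object as a)
`a.append(16)` → a = [6, 6, 7, 16] (same object as b); b = [6, 6, 7, 16] (same object as a)
`print(b)` → prints [6, 6, 7, 16]

Answer: [6, 6, 7, 16]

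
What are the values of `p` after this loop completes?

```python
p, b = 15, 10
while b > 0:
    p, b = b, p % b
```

GCD of 15 and 10
`p` takes the values: 15 → 10 → 5

Answer: 5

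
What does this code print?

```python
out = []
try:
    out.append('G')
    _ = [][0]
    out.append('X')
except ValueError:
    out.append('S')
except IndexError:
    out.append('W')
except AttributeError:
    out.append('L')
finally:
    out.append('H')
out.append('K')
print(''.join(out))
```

Execution trace: 'G' (try body) → 'W' (except IndexError) → 'H' (finally) → 'K' (after the try/except). Output: GWHK

Answer: GWHK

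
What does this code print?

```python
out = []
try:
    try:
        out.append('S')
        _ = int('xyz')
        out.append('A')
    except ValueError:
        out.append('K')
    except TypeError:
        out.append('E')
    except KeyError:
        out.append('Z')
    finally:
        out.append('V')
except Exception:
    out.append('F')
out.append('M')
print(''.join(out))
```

Execution trace: 'S' (inner try body) → 'K' (inner except ValueError) → 'V' (inner finally) → 'M' (after the try/except). Output: SKVM

Answer: SKVM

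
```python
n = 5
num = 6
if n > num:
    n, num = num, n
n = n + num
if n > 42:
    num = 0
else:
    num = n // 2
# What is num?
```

Trace:
`n = 5` → n = 5
`num = 6` → num = 6
`if n > num: ...` → n > num is False → no variable changes
`n = n + num` → n = 11
`if n > 42: ...` → n > 42 is False, take else branch → num = 5
So num = 5

Answer: 5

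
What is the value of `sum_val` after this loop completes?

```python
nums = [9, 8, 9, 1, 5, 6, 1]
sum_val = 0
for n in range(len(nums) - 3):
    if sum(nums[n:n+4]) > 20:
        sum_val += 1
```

Count windows with sum > 20
`sum_val` takes the values: 0 → 1 → 2 → 3

Answer: 3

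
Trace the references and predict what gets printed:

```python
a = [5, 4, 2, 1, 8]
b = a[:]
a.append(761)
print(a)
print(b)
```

Key concept: slice [:] creates copy.
Step by step:
`a = [5, 4, 2, 1, 8]` → a = [5, 4, 2, 1, 8]
`b = a[:]` → b = [5, 4, 2, 1, 8]
`a.append(761)` → a = [5, 4, 2, 1, 8, 761]
`print(a)` → prints [5, 4, 2, 1, 8, 761]
`print(b)` → prints [5, 4, 2, 1, 8]

Answer:
[5, 4, 2, 1, 8, 761]
[5, 4, 2, 1, 8]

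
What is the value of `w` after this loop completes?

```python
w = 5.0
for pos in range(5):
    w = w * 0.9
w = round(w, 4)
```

Exponential decay: 5.0 * 0.9^5
`w` takes the values: 5.0 → 4.5 → 4.05 → 3.645 → 3.2805 → 2.95245 → 2.9525

Answer: 2.9525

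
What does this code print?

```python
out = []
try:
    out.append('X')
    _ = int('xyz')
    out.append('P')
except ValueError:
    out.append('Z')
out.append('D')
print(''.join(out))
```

Execution trace: 'X' (try body) → 'Z' (except ValueError) → 'D' (after the try/except). Output: XZD

Answer: XZD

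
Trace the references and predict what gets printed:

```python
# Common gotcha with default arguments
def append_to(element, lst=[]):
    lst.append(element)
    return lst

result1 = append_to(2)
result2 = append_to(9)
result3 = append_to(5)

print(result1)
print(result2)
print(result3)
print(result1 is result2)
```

Key concept: mutable default argument gotcha.
Step by step:
`result1 = append_to(2)` → result1 = [2]
`result2 = append_to(9)` → result1 = [2, 9] (same object as result2); result2 = [2, 9] (same object as result1)
`result3 = append_to(5)` → result1 = [2, 9, 5] (same object as result2, result3); result2 = [2, 9, 5] (same object as result1, result3); result3 = [2, 9, 5] (same object as result1, result2)
`print(result1)` → prints [2, 9, 5]
`print(result2)` → prints [2, 9, 5]
`print(result3)` → prints [2, 9, 5]
`print(result1 is result2)` → prints True

Answer:
[2, 9, 5]
[2, 9, 5]
[2, 9, 5]
True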